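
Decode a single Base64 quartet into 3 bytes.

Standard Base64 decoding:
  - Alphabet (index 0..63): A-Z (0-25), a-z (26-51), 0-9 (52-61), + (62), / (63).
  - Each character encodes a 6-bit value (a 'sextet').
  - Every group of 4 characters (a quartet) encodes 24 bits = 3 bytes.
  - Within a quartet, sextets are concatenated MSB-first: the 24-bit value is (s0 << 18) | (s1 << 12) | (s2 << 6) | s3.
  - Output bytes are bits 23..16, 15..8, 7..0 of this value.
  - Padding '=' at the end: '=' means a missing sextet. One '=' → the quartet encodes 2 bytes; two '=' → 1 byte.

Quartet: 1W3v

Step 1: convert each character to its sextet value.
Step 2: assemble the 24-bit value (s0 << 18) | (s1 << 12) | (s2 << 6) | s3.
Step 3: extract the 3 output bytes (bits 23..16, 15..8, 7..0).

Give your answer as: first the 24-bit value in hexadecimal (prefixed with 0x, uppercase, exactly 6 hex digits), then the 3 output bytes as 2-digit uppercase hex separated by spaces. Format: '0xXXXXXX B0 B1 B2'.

Answer: 0xD56DEF D5 6D EF

Derivation:
Sextets: 1=53, W=22, 3=55, v=47
24-bit: (53<<18) | (22<<12) | (55<<6) | 47
      = 0xD40000 | 0x016000 | 0x000DC0 | 0x00002F
      = 0xD56DEF
Bytes: (v>>16)&0xFF=D5, (v>>8)&0xFF=6D, v&0xFF=EF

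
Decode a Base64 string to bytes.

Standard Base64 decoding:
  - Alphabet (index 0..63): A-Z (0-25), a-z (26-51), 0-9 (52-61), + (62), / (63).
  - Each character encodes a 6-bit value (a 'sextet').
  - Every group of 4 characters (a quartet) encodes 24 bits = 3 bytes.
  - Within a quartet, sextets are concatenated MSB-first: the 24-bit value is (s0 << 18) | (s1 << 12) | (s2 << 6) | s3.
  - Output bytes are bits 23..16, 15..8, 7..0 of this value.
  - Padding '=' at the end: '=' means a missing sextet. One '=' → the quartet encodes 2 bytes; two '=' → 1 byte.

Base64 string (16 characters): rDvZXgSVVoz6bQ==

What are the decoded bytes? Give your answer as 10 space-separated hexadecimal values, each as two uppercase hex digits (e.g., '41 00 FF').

After char 0 ('r'=43): chars_in_quartet=1 acc=0x2B bytes_emitted=0
After char 1 ('D'=3): chars_in_quartet=2 acc=0xAC3 bytes_emitted=0
After char 2 ('v'=47): chars_in_quartet=3 acc=0x2B0EF bytes_emitted=0
After char 3 ('Z'=25): chars_in_quartet=4 acc=0xAC3BD9 -> emit AC 3B D9, reset; bytes_emitted=3
After char 4 ('X'=23): chars_in_quartet=1 acc=0x17 bytes_emitted=3
After char 5 ('g'=32): chars_in_quartet=2 acc=0x5E0 bytes_emitted=3
After char 6 ('S'=18): chars_in_quartet=3 acc=0x17812 bytes_emitted=3
After char 7 ('V'=21): chars_in_quartet=4 acc=0x5E0495 -> emit 5E 04 95, reset; bytes_emitted=6
After char 8 ('V'=21): chars_in_quartet=1 acc=0x15 bytes_emitted=6
After char 9 ('o'=40): chars_in_quartet=2 acc=0x568 bytes_emitted=6
After char 10 ('z'=51): chars_in_quartet=3 acc=0x15A33 bytes_emitted=6
After char 11 ('6'=58): chars_in_quartet=4 acc=0x568CFA -> emit 56 8C FA, reset; bytes_emitted=9
After char 12 ('b'=27): chars_in_quartet=1 acc=0x1B bytes_emitted=9
After char 13 ('Q'=16): chars_in_quartet=2 acc=0x6D0 bytes_emitted=9
Padding '==': partial quartet acc=0x6D0 -> emit 6D; bytes_emitted=10

Answer: AC 3B D9 5E 04 95 56 8C FA 6D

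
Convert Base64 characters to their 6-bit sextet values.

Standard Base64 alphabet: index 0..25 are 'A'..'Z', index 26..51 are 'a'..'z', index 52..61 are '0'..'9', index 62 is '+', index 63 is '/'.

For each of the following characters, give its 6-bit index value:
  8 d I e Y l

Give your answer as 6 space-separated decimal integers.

Answer: 60 29 8 30 24 37

Derivation:
'8': 0..9 range, 52 + ord('8') − ord('0') = 60
'd': a..z range, 26 + ord('d') − ord('a') = 29
'I': A..Z range, ord('I') − ord('A') = 8
'e': a..z range, 26 + ord('e') − ord('a') = 30
'Y': A..Z range, ord('Y') − ord('A') = 24
'l': a..z range, 26 + ord('l') − ord('a') = 37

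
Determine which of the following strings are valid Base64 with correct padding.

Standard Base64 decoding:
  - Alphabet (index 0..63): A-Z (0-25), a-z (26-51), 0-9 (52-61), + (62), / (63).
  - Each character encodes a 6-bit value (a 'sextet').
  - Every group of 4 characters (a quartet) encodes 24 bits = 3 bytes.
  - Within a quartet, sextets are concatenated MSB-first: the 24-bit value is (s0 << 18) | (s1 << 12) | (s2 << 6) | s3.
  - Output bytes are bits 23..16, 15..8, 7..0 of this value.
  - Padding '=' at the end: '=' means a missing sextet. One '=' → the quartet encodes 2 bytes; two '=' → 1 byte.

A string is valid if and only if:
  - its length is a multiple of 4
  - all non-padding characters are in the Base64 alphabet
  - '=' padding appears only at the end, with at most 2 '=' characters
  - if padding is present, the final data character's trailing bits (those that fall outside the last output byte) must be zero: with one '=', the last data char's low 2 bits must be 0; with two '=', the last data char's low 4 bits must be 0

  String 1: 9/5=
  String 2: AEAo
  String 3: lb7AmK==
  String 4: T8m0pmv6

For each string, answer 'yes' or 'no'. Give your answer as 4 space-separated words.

String 1: '9/5=' → invalid (bad trailing bits)
String 2: 'AEAo' → valid
String 3: 'lb7AmK==' → invalid (bad trailing bits)
String 4: 'T8m0pmv6' → valid

Answer: no yes no yes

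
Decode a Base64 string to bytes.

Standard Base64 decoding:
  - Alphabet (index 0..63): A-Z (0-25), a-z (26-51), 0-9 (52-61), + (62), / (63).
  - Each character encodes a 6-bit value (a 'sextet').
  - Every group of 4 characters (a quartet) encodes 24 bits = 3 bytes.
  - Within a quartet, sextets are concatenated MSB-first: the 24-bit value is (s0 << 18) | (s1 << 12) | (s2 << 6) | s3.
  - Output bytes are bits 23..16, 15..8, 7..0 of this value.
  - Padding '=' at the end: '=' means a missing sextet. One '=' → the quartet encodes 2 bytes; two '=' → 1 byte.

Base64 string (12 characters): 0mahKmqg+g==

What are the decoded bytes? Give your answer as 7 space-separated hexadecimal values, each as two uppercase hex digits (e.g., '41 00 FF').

After char 0 ('0'=52): chars_in_quartet=1 acc=0x34 bytes_emitted=0
After char 1 ('m'=38): chars_in_quartet=2 acc=0xD26 bytes_emitted=0
After char 2 ('a'=26): chars_in_quartet=3 acc=0x3499A bytes_emitted=0
After char 3 ('h'=33): chars_in_quartet=4 acc=0xD266A1 -> emit D2 66 A1, reset; bytes_emitted=3
After char 4 ('K'=10): chars_in_quartet=1 acc=0xA bytes_emitted=3
After char 5 ('m'=38): chars_in_quartet=2 acc=0x2A6 bytes_emitted=3
After char 6 ('q'=42): chars_in_quartet=3 acc=0xA9AA bytes_emitted=3
After char 7 ('g'=32): chars_in_quartet=4 acc=0x2A6AA0 -> emit 2A 6A A0, reset; bytes_emitted=6
After char 8 ('+'=62): chars_in_quartet=1 acc=0x3E bytes_emitted=6
After char 9 ('g'=32): chars_in_quartet=2 acc=0xFA0 bytes_emitted=6
Padding '==': partial quartet acc=0xFA0 -> emit FA; bytes_emitted=7

Answer: D2 66 A1 2A 6A A0 FA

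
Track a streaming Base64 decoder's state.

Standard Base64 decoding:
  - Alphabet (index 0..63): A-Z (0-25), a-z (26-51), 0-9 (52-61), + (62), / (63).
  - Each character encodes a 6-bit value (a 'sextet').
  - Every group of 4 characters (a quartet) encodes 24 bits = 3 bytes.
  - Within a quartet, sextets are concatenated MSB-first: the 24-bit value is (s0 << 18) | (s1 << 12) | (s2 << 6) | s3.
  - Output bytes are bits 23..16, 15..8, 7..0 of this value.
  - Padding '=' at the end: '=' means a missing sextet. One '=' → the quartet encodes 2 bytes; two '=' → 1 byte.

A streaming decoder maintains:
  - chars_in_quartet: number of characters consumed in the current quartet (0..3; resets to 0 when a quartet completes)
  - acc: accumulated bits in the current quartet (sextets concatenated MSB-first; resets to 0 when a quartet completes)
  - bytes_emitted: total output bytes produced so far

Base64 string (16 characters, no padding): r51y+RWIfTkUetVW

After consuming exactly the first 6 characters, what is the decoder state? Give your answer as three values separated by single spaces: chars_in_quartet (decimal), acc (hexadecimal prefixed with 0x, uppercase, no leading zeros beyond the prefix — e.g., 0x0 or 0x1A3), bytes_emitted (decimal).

Answer: 2 0xF91 3

Derivation:
After char 0 ('r'=43): chars_in_quartet=1 acc=0x2B bytes_emitted=0
After char 1 ('5'=57): chars_in_quartet=2 acc=0xAF9 bytes_emitted=0
After char 2 ('1'=53): chars_in_quartet=3 acc=0x2BE75 bytes_emitted=0
After char 3 ('y'=50): chars_in_quartet=4 acc=0xAF9D72 -> emit AF 9D 72, reset; bytes_emitted=3
After char 4 ('+'=62): chars_in_quartet=1 acc=0x3E bytes_emitted=3
After char 5 ('R'=17): chars_in_quartet=2 acc=0xF91 bytes_emitted=3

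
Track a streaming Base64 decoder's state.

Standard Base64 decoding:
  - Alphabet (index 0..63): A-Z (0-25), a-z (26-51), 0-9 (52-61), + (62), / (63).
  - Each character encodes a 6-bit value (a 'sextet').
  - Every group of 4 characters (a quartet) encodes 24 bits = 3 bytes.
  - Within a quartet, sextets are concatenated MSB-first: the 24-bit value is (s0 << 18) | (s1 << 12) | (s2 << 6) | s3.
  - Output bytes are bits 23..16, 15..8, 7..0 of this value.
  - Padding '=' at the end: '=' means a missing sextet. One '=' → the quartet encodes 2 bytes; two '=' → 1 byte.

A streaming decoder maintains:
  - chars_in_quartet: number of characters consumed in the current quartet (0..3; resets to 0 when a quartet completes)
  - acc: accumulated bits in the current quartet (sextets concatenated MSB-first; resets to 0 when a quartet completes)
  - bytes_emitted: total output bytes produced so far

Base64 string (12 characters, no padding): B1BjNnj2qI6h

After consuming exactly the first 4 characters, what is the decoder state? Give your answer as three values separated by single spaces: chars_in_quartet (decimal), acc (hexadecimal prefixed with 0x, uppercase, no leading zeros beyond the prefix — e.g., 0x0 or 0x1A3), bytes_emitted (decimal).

Answer: 0 0x0 3

Derivation:
After char 0 ('B'=1): chars_in_quartet=1 acc=0x1 bytes_emitted=0
After char 1 ('1'=53): chars_in_quartet=2 acc=0x75 bytes_emitted=0
After char 2 ('B'=1): chars_in_quartet=3 acc=0x1D41 bytes_emitted=0
After char 3 ('j'=35): chars_in_quartet=4 acc=0x75063 -> emit 07 50 63, reset; bytes_emitted=3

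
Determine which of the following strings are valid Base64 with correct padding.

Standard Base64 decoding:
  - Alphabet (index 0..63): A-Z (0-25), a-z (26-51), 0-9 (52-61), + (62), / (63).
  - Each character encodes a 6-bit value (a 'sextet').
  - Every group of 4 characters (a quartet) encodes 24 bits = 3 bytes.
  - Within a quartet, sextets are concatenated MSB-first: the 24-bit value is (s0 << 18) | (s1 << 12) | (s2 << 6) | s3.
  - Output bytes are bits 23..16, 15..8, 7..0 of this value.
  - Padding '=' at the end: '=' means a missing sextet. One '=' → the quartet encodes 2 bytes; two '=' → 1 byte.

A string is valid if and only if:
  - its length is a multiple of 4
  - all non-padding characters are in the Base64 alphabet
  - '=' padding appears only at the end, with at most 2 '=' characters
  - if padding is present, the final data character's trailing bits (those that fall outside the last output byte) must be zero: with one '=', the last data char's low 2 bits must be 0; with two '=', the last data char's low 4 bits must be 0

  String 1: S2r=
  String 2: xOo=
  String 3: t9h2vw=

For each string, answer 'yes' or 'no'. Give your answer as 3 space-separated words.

Answer: no yes no

Derivation:
String 1: 'S2r=' → invalid (bad trailing bits)
String 2: 'xOo=' → valid
String 3: 't9h2vw=' → invalid (len=7 not mult of 4)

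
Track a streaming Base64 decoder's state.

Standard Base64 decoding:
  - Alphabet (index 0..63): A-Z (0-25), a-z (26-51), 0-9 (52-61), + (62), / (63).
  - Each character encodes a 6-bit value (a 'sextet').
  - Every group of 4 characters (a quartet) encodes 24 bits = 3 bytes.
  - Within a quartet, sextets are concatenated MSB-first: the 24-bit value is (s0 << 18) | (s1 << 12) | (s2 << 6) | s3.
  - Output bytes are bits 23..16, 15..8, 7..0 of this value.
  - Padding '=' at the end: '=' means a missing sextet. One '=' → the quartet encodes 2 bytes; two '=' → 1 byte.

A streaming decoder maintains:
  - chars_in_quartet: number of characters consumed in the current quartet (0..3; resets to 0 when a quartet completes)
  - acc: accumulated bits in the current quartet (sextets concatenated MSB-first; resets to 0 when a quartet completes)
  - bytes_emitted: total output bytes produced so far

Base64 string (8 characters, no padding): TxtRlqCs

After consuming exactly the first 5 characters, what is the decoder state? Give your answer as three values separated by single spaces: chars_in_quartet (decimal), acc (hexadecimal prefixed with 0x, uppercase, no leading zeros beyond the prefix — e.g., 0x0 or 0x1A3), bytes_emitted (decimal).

After char 0 ('T'=19): chars_in_quartet=1 acc=0x13 bytes_emitted=0
After char 1 ('x'=49): chars_in_quartet=2 acc=0x4F1 bytes_emitted=0
After char 2 ('t'=45): chars_in_quartet=3 acc=0x13C6D bytes_emitted=0
After char 3 ('R'=17): chars_in_quartet=4 acc=0x4F1B51 -> emit 4F 1B 51, reset; bytes_emitted=3
After char 4 ('l'=37): chars_in_quartet=1 acc=0x25 bytes_emitted=3

Answer: 1 0x25 3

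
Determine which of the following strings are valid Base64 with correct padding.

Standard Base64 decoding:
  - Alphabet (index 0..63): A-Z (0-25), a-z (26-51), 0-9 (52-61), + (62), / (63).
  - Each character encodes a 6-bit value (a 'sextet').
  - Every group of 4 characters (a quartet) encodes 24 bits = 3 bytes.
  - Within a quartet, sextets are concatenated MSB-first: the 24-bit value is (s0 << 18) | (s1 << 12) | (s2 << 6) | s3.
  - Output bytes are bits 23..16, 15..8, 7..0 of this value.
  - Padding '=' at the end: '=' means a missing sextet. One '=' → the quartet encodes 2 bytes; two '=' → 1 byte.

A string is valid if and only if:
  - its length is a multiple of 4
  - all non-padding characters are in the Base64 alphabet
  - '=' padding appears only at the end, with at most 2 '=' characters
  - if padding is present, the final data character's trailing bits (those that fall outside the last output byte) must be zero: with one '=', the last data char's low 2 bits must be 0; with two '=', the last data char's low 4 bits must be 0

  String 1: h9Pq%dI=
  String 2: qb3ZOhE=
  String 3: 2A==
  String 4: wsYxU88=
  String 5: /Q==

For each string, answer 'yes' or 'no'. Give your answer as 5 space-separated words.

Answer: no yes yes yes yes

Derivation:
String 1: 'h9Pq%dI=' → invalid (bad char(s): ['%'])
String 2: 'qb3ZOhE=' → valid
String 3: '2A==' → valid
String 4: 'wsYxU88=' → valid
String 5: '/Q==' → valid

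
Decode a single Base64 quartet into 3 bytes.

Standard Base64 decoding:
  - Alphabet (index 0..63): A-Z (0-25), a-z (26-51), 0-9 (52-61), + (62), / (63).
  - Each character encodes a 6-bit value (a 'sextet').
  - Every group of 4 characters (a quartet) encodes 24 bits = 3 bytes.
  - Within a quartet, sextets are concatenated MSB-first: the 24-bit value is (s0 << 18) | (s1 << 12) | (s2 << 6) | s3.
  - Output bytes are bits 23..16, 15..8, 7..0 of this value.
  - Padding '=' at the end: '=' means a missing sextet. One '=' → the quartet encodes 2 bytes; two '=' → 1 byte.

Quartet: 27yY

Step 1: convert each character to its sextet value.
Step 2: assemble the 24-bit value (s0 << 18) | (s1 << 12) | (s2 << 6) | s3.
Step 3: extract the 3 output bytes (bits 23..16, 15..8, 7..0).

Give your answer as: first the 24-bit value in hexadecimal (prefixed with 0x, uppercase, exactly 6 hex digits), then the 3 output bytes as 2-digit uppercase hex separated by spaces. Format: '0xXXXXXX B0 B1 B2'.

Sextets: 2=54, 7=59, y=50, Y=24
24-bit: (54<<18) | (59<<12) | (50<<6) | 24
      = 0xD80000 | 0x03B000 | 0x000C80 | 0x000018
      = 0xDBBC98
Bytes: (v>>16)&0xFF=DB, (v>>8)&0xFF=BC, v&0xFF=98

Answer: 0xDBBC98 DB BC 98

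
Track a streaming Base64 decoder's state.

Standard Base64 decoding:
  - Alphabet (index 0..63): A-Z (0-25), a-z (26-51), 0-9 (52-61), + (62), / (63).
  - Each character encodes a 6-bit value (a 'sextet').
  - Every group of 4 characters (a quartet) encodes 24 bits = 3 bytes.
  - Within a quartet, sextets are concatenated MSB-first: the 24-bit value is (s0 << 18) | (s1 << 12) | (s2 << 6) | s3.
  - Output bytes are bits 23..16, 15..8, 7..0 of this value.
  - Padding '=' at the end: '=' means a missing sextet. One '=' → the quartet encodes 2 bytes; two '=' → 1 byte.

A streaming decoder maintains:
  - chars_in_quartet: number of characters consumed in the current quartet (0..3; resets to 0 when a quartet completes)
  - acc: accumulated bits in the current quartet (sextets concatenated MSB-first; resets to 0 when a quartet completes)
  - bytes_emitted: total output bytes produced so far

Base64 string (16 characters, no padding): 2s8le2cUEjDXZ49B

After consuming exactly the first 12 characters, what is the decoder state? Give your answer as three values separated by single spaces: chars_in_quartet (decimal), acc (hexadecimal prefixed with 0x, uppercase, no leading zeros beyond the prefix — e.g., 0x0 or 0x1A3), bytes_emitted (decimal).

After char 0 ('2'=54): chars_in_quartet=1 acc=0x36 bytes_emitted=0
After char 1 ('s'=44): chars_in_quartet=2 acc=0xDAC bytes_emitted=0
After char 2 ('8'=60): chars_in_quartet=3 acc=0x36B3C bytes_emitted=0
After char 3 ('l'=37): chars_in_quartet=4 acc=0xDACF25 -> emit DA CF 25, reset; bytes_emitted=3
After char 4 ('e'=30): chars_in_quartet=1 acc=0x1E bytes_emitted=3
After char 5 ('2'=54): chars_in_quartet=2 acc=0x7B6 bytes_emitted=3
After char 6 ('c'=28): chars_in_quartet=3 acc=0x1ED9C bytes_emitted=3
After char 7 ('U'=20): chars_in_quartet=4 acc=0x7B6714 -> emit 7B 67 14, reset; bytes_emitted=6
After char 8 ('E'=4): chars_in_quartet=1 acc=0x4 bytes_emitted=6
After char 9 ('j'=35): chars_in_quartet=2 acc=0x123 bytes_emitted=6
After char 10 ('D'=3): chars_in_quartet=3 acc=0x48C3 bytes_emitted=6
After char 11 ('X'=23): chars_in_quartet=4 acc=0x1230D7 -> emit 12 30 D7, reset; bytes_emitted=9

Answer: 0 0x0 9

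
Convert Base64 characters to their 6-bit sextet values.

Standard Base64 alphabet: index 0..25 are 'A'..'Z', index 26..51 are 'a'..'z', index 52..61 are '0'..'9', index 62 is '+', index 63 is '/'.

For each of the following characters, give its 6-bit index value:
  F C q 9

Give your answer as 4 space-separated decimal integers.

'F': A..Z range, ord('F') − ord('A') = 5
'C': A..Z range, ord('C') − ord('A') = 2
'q': a..z range, 26 + ord('q') − ord('a') = 42
'9': 0..9 range, 52 + ord('9') − ord('0') = 61

Answer: 5 2 42 61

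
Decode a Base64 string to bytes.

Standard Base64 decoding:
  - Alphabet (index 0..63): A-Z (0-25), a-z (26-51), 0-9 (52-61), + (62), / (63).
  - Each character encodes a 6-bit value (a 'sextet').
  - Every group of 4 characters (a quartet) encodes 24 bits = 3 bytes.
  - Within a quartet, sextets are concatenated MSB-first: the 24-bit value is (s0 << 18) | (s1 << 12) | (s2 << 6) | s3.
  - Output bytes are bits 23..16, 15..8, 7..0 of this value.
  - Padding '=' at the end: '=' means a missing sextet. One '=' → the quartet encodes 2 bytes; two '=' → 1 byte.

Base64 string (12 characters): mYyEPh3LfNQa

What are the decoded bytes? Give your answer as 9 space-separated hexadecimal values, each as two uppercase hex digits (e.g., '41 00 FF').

After char 0 ('m'=38): chars_in_quartet=1 acc=0x26 bytes_emitted=0
After char 1 ('Y'=24): chars_in_quartet=2 acc=0x998 bytes_emitted=0
After char 2 ('y'=50): chars_in_quartet=3 acc=0x26632 bytes_emitted=0
After char 3 ('E'=4): chars_in_quartet=4 acc=0x998C84 -> emit 99 8C 84, reset; bytes_emitted=3
After char 4 ('P'=15): chars_in_quartet=1 acc=0xF bytes_emitted=3
After char 5 ('h'=33): chars_in_quartet=2 acc=0x3E1 bytes_emitted=3
After char 6 ('3'=55): chars_in_quartet=3 acc=0xF877 bytes_emitted=3
After char 7 ('L'=11): chars_in_quartet=4 acc=0x3E1DCB -> emit 3E 1D CB, reset; bytes_emitted=6
After char 8 ('f'=31): chars_in_quartet=1 acc=0x1F bytes_emitted=6
After char 9 ('N'=13): chars_in_quartet=2 acc=0x7CD bytes_emitted=6
After char 10 ('Q'=16): chars_in_quartet=3 acc=0x1F350 bytes_emitted=6
After char 11 ('a'=26): chars_in_quartet=4 acc=0x7CD41A -> emit 7C D4 1A, reset; bytes_emitted=9

Answer: 99 8C 84 3E 1D CB 7C D4 1A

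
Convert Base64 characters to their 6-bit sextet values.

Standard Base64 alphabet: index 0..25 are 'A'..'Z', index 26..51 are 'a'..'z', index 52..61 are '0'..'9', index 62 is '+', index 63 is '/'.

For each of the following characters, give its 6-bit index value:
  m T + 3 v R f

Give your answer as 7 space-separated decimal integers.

Answer: 38 19 62 55 47 17 31

Derivation:
'm': a..z range, 26 + ord('m') − ord('a') = 38
'T': A..Z range, ord('T') − ord('A') = 19
'+': index 62
'3': 0..9 range, 52 + ord('3') − ord('0') = 55
'v': a..z range, 26 + ord('v') − ord('a') = 47
'R': A..Z range, ord('R') − ord('A') = 17
'f': a..z range, 26 + ord('f') − ord('a') = 31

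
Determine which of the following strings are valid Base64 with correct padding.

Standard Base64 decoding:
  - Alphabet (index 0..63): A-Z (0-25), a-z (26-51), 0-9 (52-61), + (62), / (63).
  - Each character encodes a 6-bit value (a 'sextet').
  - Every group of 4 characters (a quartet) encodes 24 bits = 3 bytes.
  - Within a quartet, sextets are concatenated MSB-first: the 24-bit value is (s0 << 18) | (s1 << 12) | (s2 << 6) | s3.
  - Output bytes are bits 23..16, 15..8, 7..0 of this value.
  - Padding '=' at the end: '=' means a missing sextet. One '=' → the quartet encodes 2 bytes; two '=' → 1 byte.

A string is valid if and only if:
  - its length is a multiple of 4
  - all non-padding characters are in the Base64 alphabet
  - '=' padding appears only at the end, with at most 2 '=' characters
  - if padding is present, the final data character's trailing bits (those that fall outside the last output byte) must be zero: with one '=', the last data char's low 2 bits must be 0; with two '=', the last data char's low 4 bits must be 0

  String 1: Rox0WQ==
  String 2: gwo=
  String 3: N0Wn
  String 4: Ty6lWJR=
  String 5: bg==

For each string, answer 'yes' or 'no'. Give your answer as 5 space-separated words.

Answer: yes yes yes no yes

Derivation:
String 1: 'Rox0WQ==' → valid
String 2: 'gwo=' → valid
String 3: 'N0Wn' → valid
String 4: 'Ty6lWJR=' → invalid (bad trailing bits)
String 5: 'bg==' → valid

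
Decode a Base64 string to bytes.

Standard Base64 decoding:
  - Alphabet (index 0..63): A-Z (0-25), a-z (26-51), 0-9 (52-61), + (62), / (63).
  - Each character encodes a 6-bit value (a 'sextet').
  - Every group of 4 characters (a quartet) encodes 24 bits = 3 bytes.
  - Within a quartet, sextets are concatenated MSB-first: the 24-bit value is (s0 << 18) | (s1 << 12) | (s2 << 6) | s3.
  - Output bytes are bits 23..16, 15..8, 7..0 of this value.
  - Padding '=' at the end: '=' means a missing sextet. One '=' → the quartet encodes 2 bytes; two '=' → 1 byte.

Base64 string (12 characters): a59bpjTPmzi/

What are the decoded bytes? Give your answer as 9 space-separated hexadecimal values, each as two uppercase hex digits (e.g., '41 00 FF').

Answer: 6B 9F 5B A6 34 CF 9B 38 BF

Derivation:
After char 0 ('a'=26): chars_in_quartet=1 acc=0x1A bytes_emitted=0
After char 1 ('5'=57): chars_in_quartet=2 acc=0x6B9 bytes_emitted=0
After char 2 ('9'=61): chars_in_quartet=3 acc=0x1AE7D bytes_emitted=0
After char 3 ('b'=27): chars_in_quartet=4 acc=0x6B9F5B -> emit 6B 9F 5B, reset; bytes_emitted=3
After char 4 ('p'=41): chars_in_quartet=1 acc=0x29 bytes_emitted=3
After char 5 ('j'=35): chars_in_quartet=2 acc=0xA63 bytes_emitted=3
After char 6 ('T'=19): chars_in_quartet=3 acc=0x298D3 bytes_emitted=3
After char 7 ('P'=15): chars_in_quartet=4 acc=0xA634CF -> emit A6 34 CF, reset; bytes_emitted=6
After char 8 ('m'=38): chars_in_quartet=1 acc=0x26 bytes_emitted=6
After char 9 ('z'=51): chars_in_quartet=2 acc=0x9B3 bytes_emitted=6
After char 10 ('i'=34): chars_in_quartet=3 acc=0x26CE2 bytes_emitted=6
After char 11 ('/'=63): chars_in_quartet=4 acc=0x9B38BF -> emit 9B 38 BF, reset; bytes_emitted=9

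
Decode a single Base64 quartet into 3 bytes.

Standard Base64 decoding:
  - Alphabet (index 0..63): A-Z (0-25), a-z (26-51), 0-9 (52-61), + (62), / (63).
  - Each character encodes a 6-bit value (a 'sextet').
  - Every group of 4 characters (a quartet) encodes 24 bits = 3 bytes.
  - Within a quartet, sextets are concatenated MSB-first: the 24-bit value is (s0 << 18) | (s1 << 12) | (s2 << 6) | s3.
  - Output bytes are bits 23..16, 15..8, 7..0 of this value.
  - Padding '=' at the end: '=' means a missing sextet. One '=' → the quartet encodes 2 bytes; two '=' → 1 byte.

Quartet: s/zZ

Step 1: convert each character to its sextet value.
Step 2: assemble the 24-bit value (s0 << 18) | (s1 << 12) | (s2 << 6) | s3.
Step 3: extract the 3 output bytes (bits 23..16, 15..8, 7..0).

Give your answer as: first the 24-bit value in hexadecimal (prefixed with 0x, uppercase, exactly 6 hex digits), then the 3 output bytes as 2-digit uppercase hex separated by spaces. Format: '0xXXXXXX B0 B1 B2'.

Answer: 0xB3FCD9 B3 FC D9

Derivation:
Sextets: s=44, /=63, z=51, Z=25
24-bit: (44<<18) | (63<<12) | (51<<6) | 25
      = 0xB00000 | 0x03F000 | 0x000CC0 | 0x000019
      = 0xB3FCD9
Bytes: (v>>16)&0xFF=B3, (v>>8)&0xFF=FC, v&0xFF=D9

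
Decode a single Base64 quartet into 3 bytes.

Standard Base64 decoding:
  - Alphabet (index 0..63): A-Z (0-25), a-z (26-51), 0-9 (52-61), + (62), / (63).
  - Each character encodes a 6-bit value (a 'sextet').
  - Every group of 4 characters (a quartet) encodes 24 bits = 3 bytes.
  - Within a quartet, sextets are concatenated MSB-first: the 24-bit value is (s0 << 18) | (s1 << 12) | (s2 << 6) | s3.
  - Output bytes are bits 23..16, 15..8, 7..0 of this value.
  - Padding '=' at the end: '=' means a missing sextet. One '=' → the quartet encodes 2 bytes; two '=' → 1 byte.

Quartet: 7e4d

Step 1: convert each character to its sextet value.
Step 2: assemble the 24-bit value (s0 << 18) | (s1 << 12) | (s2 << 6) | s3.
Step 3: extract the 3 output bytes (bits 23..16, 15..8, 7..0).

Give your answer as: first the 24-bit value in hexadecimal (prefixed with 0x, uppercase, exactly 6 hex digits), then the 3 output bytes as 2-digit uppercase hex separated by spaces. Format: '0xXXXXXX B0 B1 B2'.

Sextets: 7=59, e=30, 4=56, d=29
24-bit: (59<<18) | (30<<12) | (56<<6) | 29
      = 0xEC0000 | 0x01E000 | 0x000E00 | 0x00001D
      = 0xEDEE1D
Bytes: (v>>16)&0xFF=ED, (v>>8)&0xFF=EE, v&0xFF=1D

Answer: 0xEDEE1D ED EE 1D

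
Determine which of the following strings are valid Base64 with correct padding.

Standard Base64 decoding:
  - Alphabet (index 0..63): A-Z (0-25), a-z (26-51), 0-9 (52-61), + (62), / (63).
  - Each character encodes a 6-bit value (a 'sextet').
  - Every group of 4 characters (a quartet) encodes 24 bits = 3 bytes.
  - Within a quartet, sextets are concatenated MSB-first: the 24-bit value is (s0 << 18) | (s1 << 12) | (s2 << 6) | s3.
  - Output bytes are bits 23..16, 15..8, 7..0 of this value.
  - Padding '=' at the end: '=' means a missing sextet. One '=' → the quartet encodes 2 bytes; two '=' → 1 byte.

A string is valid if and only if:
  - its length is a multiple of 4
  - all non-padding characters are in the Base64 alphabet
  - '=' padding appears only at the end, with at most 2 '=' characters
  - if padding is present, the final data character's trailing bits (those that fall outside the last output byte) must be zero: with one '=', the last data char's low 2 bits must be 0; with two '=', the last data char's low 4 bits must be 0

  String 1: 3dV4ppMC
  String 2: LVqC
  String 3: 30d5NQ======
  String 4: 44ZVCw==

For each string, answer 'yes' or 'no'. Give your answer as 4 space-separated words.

Answer: yes yes no yes

Derivation:
String 1: '3dV4ppMC' → valid
String 2: 'LVqC' → valid
String 3: '30d5NQ======' → invalid (6 pad chars (max 2))
String 4: '44ZVCw==' → valid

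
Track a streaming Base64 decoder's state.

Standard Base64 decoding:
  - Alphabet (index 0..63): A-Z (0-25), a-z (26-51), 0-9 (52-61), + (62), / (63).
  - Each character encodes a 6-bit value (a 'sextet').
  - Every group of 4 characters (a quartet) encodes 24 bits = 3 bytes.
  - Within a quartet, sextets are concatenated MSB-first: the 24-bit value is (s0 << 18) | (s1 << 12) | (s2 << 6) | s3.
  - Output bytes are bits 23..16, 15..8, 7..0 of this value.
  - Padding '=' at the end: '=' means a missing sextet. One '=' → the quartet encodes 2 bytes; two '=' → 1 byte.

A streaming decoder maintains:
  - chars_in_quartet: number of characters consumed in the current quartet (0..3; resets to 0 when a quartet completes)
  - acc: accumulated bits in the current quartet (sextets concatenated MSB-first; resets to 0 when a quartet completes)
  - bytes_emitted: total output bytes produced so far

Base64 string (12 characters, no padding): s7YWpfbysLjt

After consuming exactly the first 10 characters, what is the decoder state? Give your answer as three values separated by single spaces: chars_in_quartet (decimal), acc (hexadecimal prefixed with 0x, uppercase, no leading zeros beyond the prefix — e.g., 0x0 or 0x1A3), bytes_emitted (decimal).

Answer: 2 0xB0B 6

Derivation:
After char 0 ('s'=44): chars_in_quartet=1 acc=0x2C bytes_emitted=0
After char 1 ('7'=59): chars_in_quartet=2 acc=0xB3B bytes_emitted=0
After char 2 ('Y'=24): chars_in_quartet=3 acc=0x2CED8 bytes_emitted=0
After char 3 ('W'=22): chars_in_quartet=4 acc=0xB3B616 -> emit B3 B6 16, reset; bytes_emitted=3
After char 4 ('p'=41): chars_in_quartet=1 acc=0x29 bytes_emitted=3
After char 5 ('f'=31): chars_in_quartet=2 acc=0xA5F bytes_emitted=3
After char 6 ('b'=27): chars_in_quartet=3 acc=0x297DB bytes_emitted=3
After char 7 ('y'=50): chars_in_quartet=4 acc=0xA5F6F2 -> emit A5 F6 F2, reset; bytes_emitted=6
After char 8 ('s'=44): chars_in_quartet=1 acc=0x2C bytes_emitted=6
After char 9 ('L'=11): chars_in_quartet=2 acc=0xB0B bytes_emitted=6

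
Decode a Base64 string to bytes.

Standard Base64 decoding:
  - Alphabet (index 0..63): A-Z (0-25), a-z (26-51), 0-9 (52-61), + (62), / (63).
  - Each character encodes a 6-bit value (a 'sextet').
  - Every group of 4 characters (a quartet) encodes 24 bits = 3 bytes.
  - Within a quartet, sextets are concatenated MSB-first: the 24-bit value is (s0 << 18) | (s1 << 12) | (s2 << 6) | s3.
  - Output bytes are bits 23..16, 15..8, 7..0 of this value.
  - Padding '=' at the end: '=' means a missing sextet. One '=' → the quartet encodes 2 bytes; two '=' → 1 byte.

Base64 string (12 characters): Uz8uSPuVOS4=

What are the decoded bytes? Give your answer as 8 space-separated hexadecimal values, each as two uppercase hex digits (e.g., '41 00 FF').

Answer: 53 3F 2E 48 FB 95 39 2E

Derivation:
After char 0 ('U'=20): chars_in_quartet=1 acc=0x14 bytes_emitted=0
After char 1 ('z'=51): chars_in_quartet=2 acc=0x533 bytes_emitted=0
After char 2 ('8'=60): chars_in_quartet=3 acc=0x14CFC bytes_emitted=0
After char 3 ('u'=46): chars_in_quartet=4 acc=0x533F2E -> emit 53 3F 2E, reset; bytes_emitted=3
After char 4 ('S'=18): chars_in_quartet=1 acc=0x12 bytes_emitted=3
After char 5 ('P'=15): chars_in_quartet=2 acc=0x48F bytes_emitted=3
After char 6 ('u'=46): chars_in_quartet=3 acc=0x123EE bytes_emitted=3
After char 7 ('V'=21): chars_in_quartet=4 acc=0x48FB95 -> emit 48 FB 95, reset; bytes_emitted=6
After char 8 ('O'=14): chars_in_quartet=1 acc=0xE bytes_emitted=6
After char 9 ('S'=18): chars_in_quartet=2 acc=0x392 bytes_emitted=6
After char 10 ('4'=56): chars_in_quartet=3 acc=0xE4B8 bytes_emitted=6
Padding '=': partial quartet acc=0xE4B8 -> emit 39 2E; bytes_emitted=8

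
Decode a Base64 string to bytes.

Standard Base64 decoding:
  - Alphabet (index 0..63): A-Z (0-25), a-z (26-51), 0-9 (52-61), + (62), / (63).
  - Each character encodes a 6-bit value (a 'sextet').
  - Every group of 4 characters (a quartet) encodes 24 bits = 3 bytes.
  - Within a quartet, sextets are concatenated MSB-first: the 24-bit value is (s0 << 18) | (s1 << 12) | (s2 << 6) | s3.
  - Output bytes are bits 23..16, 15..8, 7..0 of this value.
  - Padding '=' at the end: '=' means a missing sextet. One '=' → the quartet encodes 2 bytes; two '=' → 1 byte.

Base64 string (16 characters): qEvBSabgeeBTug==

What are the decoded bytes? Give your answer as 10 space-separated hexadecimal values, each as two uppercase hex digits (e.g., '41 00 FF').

Answer: A8 4B C1 49 A6 E0 79 E0 53 BA

Derivation:
After char 0 ('q'=42): chars_in_quartet=1 acc=0x2A bytes_emitted=0
After char 1 ('E'=4): chars_in_quartet=2 acc=0xA84 bytes_emitted=0
After char 2 ('v'=47): chars_in_quartet=3 acc=0x2A12F bytes_emitted=0
After char 3 ('B'=1): chars_in_quartet=4 acc=0xA84BC1 -> emit A8 4B C1, reset; bytes_emitted=3
After char 4 ('S'=18): chars_in_quartet=1 acc=0x12 bytes_emitted=3
After char 5 ('a'=26): chars_in_quartet=2 acc=0x49A bytes_emitted=3
After char 6 ('b'=27): chars_in_quartet=3 acc=0x1269B bytes_emitted=3
After char 7 ('g'=32): chars_in_quartet=4 acc=0x49A6E0 -> emit 49 A6 E0, reset; bytes_emitted=6
After char 8 ('e'=30): chars_in_quartet=1 acc=0x1E bytes_emitted=6
After char 9 ('e'=30): chars_in_quartet=2 acc=0x79E bytes_emitted=6
After char 10 ('B'=1): chars_in_quartet=3 acc=0x1E781 bytes_emitted=6
After char 11 ('T'=19): chars_in_quartet=4 acc=0x79E053 -> emit 79 E0 53, reset; bytes_emitted=9
After char 12 ('u'=46): chars_in_quartet=1 acc=0x2E bytes_emitted=9
After char 13 ('g'=32): chars_in_quartet=2 acc=0xBA0 bytes_emitted=9
Padding '==': partial quartet acc=0xBA0 -> emit BA; bytes_emitted=10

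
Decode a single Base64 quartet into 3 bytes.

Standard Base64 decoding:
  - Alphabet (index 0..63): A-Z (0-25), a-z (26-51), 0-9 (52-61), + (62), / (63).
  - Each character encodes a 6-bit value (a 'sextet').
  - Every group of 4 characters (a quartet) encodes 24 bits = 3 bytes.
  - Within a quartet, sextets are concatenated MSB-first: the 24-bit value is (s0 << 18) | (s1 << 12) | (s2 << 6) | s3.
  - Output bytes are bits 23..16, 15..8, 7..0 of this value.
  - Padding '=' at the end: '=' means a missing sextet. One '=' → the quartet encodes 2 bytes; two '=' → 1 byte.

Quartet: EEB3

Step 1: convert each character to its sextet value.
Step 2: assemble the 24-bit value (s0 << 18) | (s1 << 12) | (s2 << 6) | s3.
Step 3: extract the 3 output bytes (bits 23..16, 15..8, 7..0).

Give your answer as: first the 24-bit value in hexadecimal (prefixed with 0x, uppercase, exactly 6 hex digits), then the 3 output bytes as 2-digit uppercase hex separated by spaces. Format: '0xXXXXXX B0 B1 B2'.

Sextets: E=4, E=4, B=1, 3=55
24-bit: (4<<18) | (4<<12) | (1<<6) | 55
      = 0x100000 | 0x004000 | 0x000040 | 0x000037
      = 0x104077
Bytes: (v>>16)&0xFF=10, (v>>8)&0xFF=40, v&0xFF=77

Answer: 0x104077 10 40 77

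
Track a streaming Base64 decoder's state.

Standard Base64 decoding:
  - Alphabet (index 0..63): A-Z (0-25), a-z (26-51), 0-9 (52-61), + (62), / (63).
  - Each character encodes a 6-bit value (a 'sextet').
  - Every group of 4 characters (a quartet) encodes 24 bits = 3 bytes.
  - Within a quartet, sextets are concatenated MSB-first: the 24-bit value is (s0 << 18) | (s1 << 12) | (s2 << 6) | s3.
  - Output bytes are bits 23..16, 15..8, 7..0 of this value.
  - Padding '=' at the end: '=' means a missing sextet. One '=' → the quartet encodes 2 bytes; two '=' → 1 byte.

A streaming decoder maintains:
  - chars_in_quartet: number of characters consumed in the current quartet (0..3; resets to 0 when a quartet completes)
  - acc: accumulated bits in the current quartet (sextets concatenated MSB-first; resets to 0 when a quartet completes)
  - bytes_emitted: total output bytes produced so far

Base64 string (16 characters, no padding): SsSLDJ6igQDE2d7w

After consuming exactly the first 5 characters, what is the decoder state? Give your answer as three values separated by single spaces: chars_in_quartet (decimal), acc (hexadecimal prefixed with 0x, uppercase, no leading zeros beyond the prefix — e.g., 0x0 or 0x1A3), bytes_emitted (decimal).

Answer: 1 0x3 3

Derivation:
After char 0 ('S'=18): chars_in_quartet=1 acc=0x12 bytes_emitted=0
After char 1 ('s'=44): chars_in_quartet=2 acc=0x4AC bytes_emitted=0
After char 2 ('S'=18): chars_in_quartet=3 acc=0x12B12 bytes_emitted=0
After char 3 ('L'=11): chars_in_quartet=4 acc=0x4AC48B -> emit 4A C4 8B, reset; bytes_emitted=3
After char 4 ('D'=3): chars_in_quartet=1 acc=0x3 bytes_emitted=3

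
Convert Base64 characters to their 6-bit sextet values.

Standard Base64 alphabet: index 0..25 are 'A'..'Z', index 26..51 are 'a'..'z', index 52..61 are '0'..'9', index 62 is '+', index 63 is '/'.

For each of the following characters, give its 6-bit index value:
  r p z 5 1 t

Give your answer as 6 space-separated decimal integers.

Answer: 43 41 51 57 53 45

Derivation:
'r': a..z range, 26 + ord('r') − ord('a') = 43
'p': a..z range, 26 + ord('p') − ord('a') = 41
'z': a..z range, 26 + ord('z') − ord('a') = 51
'5': 0..9 range, 52 + ord('5') − ord('0') = 57
'1': 0..9 range, 52 + ord('1') − ord('0') = 53
't': a..z range, 26 + ord('t') − ord('a') = 45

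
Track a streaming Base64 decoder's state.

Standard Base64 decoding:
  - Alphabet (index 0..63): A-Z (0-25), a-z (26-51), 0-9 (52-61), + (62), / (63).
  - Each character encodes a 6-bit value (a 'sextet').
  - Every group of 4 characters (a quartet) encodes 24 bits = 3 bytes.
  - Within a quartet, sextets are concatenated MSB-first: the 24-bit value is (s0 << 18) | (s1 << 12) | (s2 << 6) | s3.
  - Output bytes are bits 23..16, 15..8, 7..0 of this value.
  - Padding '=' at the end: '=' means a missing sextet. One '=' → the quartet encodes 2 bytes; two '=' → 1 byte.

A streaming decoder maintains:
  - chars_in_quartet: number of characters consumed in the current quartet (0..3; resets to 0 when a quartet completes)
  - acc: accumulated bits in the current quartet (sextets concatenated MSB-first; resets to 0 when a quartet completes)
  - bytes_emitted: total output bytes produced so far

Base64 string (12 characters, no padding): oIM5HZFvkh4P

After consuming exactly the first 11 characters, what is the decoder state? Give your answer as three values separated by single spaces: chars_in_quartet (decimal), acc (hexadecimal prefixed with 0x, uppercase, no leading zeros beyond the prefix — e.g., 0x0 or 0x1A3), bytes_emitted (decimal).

Answer: 3 0x24878 6

Derivation:
After char 0 ('o'=40): chars_in_quartet=1 acc=0x28 bytes_emitted=0
After char 1 ('I'=8): chars_in_quartet=2 acc=0xA08 bytes_emitted=0
After char 2 ('M'=12): chars_in_quartet=3 acc=0x2820C bytes_emitted=0
After char 3 ('5'=57): chars_in_quartet=4 acc=0xA08339 -> emit A0 83 39, reset; bytes_emitted=3
After char 4 ('H'=7): chars_in_quartet=1 acc=0x7 bytes_emitted=3
After char 5 ('Z'=25): chars_in_quartet=2 acc=0x1D9 bytes_emitted=3
After char 6 ('F'=5): chars_in_quartet=3 acc=0x7645 bytes_emitted=3
After char 7 ('v'=47): chars_in_quartet=4 acc=0x1D916F -> emit 1D 91 6F, reset; bytes_emitted=6
After char 8 ('k'=36): chars_in_quartet=1 acc=0x24 bytes_emitted=6
After char 9 ('h'=33): chars_in_quartet=2 acc=0x921 bytes_emitted=6
After char 10 ('4'=56): chars_in_quartet=3 acc=0x24878 bytes_emitted=6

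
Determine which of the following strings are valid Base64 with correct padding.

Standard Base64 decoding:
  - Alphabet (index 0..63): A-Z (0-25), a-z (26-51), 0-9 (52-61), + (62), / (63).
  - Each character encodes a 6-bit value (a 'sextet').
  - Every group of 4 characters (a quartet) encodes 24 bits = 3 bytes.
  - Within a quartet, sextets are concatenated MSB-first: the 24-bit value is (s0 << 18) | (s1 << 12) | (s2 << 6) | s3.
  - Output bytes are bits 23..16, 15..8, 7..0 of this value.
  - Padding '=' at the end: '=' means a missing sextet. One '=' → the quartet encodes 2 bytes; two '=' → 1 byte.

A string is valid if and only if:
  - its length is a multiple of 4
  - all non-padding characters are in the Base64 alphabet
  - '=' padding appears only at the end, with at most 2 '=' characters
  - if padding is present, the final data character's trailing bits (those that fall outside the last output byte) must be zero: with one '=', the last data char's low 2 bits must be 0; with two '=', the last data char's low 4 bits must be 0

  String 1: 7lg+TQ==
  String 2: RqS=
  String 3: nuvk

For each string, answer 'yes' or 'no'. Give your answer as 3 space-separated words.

Answer: yes no yes

Derivation:
String 1: '7lg+TQ==' → valid
String 2: 'RqS=' → invalid (bad trailing bits)
String 3: 'nuvk' → valid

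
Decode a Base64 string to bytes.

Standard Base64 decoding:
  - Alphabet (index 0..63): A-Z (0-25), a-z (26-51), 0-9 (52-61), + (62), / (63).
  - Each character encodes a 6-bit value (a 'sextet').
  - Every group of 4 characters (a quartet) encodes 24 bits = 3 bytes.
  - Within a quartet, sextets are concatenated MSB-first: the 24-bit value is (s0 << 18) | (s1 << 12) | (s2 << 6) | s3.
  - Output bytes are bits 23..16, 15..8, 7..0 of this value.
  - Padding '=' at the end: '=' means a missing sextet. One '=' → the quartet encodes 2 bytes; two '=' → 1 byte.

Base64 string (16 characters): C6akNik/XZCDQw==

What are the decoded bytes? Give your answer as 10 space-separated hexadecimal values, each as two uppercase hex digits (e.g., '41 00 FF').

After char 0 ('C'=2): chars_in_quartet=1 acc=0x2 bytes_emitted=0
After char 1 ('6'=58): chars_in_quartet=2 acc=0xBA bytes_emitted=0
After char 2 ('a'=26): chars_in_quartet=3 acc=0x2E9A bytes_emitted=0
After char 3 ('k'=36): chars_in_quartet=4 acc=0xBA6A4 -> emit 0B A6 A4, reset; bytes_emitted=3
After char 4 ('N'=13): chars_in_quartet=1 acc=0xD bytes_emitted=3
After char 5 ('i'=34): chars_in_quartet=2 acc=0x362 bytes_emitted=3
After char 6 ('k'=36): chars_in_quartet=3 acc=0xD8A4 bytes_emitted=3
After char 7 ('/'=63): chars_in_quartet=4 acc=0x36293F -> emit 36 29 3F, reset; bytes_emitted=6
After char 8 ('X'=23): chars_in_quartet=1 acc=0x17 bytes_emitted=6
After char 9 ('Z'=25): chars_in_quartet=2 acc=0x5D9 bytes_emitted=6
After char 10 ('C'=2): chars_in_quartet=3 acc=0x17642 bytes_emitted=6
After char 11 ('D'=3): chars_in_quartet=4 acc=0x5D9083 -> emit 5D 90 83, reset; bytes_emitted=9
After char 12 ('Q'=16): chars_in_quartet=1 acc=0x10 bytes_emitted=9
After char 13 ('w'=48): chars_in_quartet=2 acc=0x430 bytes_emitted=9
Padding '==': partial quartet acc=0x430 -> emit 43; bytes_emitted=10

Answer: 0B A6 A4 36 29 3F 5D 90 83 43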